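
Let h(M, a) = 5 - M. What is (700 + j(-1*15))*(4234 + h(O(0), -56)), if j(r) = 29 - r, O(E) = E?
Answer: 3153816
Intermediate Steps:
(700 + j(-1*15))*(4234 + h(O(0), -56)) = (700 + (29 - (-1)*15))*(4234 + (5 - 1*0)) = (700 + (29 - 1*(-15)))*(4234 + (5 + 0)) = (700 + (29 + 15))*(4234 + 5) = (700 + 44)*4239 = 744*4239 = 3153816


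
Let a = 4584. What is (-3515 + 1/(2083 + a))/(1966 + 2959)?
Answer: -23434504/32834975 ≈ -0.71371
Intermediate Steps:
(-3515 + 1/(2083 + a))/(1966 + 2959) = (-3515 + 1/(2083 + 4584))/(1966 + 2959) = (-3515 + 1/6667)/4925 = (-3515 + 1/6667)*(1/4925) = -23434504/6667*1/4925 = -23434504/32834975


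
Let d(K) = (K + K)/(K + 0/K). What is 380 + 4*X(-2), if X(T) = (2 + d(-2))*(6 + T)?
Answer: 444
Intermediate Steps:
d(K) = 2 (d(K) = (2*K)/(K + 0) = (2*K)/K = 2)
X(T) = 24 + 4*T (X(T) = (2 + 2)*(6 + T) = 4*(6 + T) = 24 + 4*T)
380 + 4*X(-2) = 380 + 4*(24 + 4*(-2)) = 380 + 4*(24 - 8) = 380 + 4*16 = 380 + 64 = 444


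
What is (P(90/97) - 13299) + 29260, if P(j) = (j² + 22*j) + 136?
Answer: 151656833/9409 ≈ 16118.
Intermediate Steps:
P(j) = 136 + j² + 22*j
(P(90/97) - 13299) + 29260 = ((136 + (90/97)² + 22*(90/97)) - 13299) + 29260 = ((136 + 8100/9409 + 1980/97) - 13299) + 29260 = (1479784/9409 - 13299) + 29260 = -123650507/9409 + 29260 = 151656833/9409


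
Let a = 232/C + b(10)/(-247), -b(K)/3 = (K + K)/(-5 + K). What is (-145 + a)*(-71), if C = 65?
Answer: 12397097/1235 ≈ 10038.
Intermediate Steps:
b(K) = -6*K/(-5 + K) (b(K) = -3*(K + K)/(-5 + K) = -3*2*K/(-5 + K) = -6*K/(-5 + K))
a = 4468/1235 (a = 232/65 - 6*10/(-5 + 10)/(-247) = 232*(1/65) - 6*10/5*(-1/247) = 232/65 - 6*10*⅕*(-1/247) = 232/65 - 12*(-1/247) = 232/65 + 12/247 = 4468/1235 ≈ 3.6178)
(-145 + a)*(-71) = (-145 + 4468/1235)*(-71) = -174607/1235*(-71) = 12397097/1235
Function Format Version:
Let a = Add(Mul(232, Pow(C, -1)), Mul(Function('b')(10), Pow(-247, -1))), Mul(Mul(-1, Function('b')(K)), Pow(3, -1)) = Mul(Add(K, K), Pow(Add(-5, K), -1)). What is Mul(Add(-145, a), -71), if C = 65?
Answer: Rational(12397097, 1235) ≈ 10038.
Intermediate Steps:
Function('b')(K) = Mul(-6, K, Pow(Add(-5, K), -1)) (Function('b')(K) = Mul(-3, Mul(Add(K, K), Pow(Add(-5, K), -1))) = Mul(-3, Mul(Mul(2, K), Pow(Add(-5, K), -1))) = Mul(-3, Mul(2, K, Pow(Add(-5, K), -1))) = Mul(-6, K, Pow(Add(-5, K), -1)))
a = Rational(4468, 1235) (a = Add(Mul(232, Pow(65, -1)), Mul(Mul(-6, 10, Pow(Add(-5, 10), -1)), Pow(-247, -1))) = Add(Mul(232, Rational(1, 65)), Mul(Mul(-6, 10, Pow(5, -1)), Rational(-1, 247))) = Add(Rational(232, 65), Mul(Mul(-6, 10, Rational(1, 5)), Rational(-1, 247))) = Add(Rational(232, 65), Mul(-12, Rational(-1, 247))) = Add(Rational(232, 65), Rational(12, 247)) = Rational(4468, 1235) ≈ 3.6178)
Mul(Add(-145, a), -71) = Mul(Add(-145, Rational(4468, 1235)), -71) = Mul(Rational(-174607, 1235), -71) = Rational(12397097, 1235)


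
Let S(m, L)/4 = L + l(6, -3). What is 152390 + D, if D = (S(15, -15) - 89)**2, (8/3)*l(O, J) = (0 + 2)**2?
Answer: 172839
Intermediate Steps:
l(O, J) = 3/2 (l(O, J) = 3*(0 + 2)**2/8 = (3/8)*2**2 = (3/8)*4 = 3/2)
S(m, L) = 6 + 4*L (S(m, L) = 4*(L + 3/2) = 4*(3/2 + L) = 6 + 4*L)
D = 20449 (D = ((6 + 4*(-15)) - 89)**2 = ((6 - 60) - 89)**2 = (-54 - 89)**2 = (-143)**2 = 20449)
152390 + D = 152390 + 20449 = 172839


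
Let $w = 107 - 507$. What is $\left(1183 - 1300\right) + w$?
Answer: $-517$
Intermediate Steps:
$w = -400$
$\left(1183 - 1300\right) + w = \left(1183 - 1300\right) - 400 = -117 - 400 = -517$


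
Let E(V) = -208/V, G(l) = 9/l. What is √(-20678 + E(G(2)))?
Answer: I*√186518/3 ≈ 143.96*I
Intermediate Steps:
√(-20678 + E(G(2))) = √(-20678 - 208/(9/2)) = √(-20678 - 208/(9*(½))) = √(-20678 - 208/9/2) = √(-20678 - 208*2/9) = √(-20678 - 416/9) = √(-186518/9) = I*√186518/3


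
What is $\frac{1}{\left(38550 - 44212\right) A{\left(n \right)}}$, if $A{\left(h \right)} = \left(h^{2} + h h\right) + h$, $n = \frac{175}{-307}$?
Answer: $- \frac{94249}{42606550} \approx -0.0022121$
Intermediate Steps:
$n = - \frac{175}{307}$ ($n = 175 \left(- \frac{1}{307}\right) = - \frac{175}{307} \approx -0.57003$)
$A{\left(h \right)} = h + 2 h^{2}$ ($A{\left(h \right)} = \left(h^{2} + h^{2}\right) + h = 2 h^{2} + h = h + 2 h^{2}$)
$\frac{1}{\left(38550 - 44212\right) A{\left(n \right)}} = \frac{1}{\left(38550 - 44212\right) \left(- \frac{175 \left(1 + 2 \left(- \frac{175}{307}\right)\right)}{307}\right)} = \frac{1}{\left(-5662\right) \left(- \frac{175 \left(1 - \frac{350}{307}\right)}{307}\right)} = - \frac{1}{5662 \left(\left(- \frac{175}{307}\right) \left(- \frac{43}{307}\right)\right)} = - \frac{1}{5662 \cdot \frac{7525}{94249}} = \left(- \frac{1}{5662}\right) \frac{94249}{7525} = - \frac{94249}{42606550}$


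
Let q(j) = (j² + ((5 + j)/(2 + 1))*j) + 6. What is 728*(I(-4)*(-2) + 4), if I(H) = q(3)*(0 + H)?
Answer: 136864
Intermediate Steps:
q(j) = 6 + j² + j*(5/3 + j/3) (q(j) = (j² + ((5 + j)/3)*j) + 6 = (j² + ((5 + j)*(⅓))*j) + 6 = (j² + (5/3 + j/3)*j) + 6 = (j² + j*(5/3 + j/3)) + 6 = 6 + j² + j*(5/3 + j/3))
I(H) = 23*H (I(H) = (6 + (4/3)*3² + (5/3)*3)*(0 + H) = (6 + (4/3)*9 + 5)*H = (6 + 12 + 5)*H = 23*H)
728*(I(-4)*(-2) + 4) = 728*((23*(-4))*(-2) + 4) = 728*(-92*(-2) + 4) = 728*(184 + 4) = 728*188 = 136864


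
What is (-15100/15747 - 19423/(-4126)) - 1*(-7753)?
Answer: 503972413247/64972122 ≈ 7756.8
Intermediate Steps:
(-15100/15747 - 19423/(-4126)) - 1*(-7753) = (-15100*1/15747 - 19423*(-1/4126)) + 7753 = (-15100/15747 + 19423/4126) + 7753 = 243551381/64972122 + 7753 = 503972413247/64972122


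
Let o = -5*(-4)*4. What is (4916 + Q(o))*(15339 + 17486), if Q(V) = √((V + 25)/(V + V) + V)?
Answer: 161367700 + 32825*√5162/8 ≈ 1.6166e+8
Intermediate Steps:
o = 80 (o = 20*4 = 80)
Q(V) = √(V + (25 + V)/(2*V)) (Q(V) = √((25 + V)/((2*V)) + V) = √((25 + V)*(1/(2*V)) + V) = √((25 + V)/(2*V) + V) = √(V + (25 + V)/(2*V)))
(4916 + Q(o))*(15339 + 17486) = (4916 + √(2 + 4*80 + 50/80)/2)*(15339 + 17486) = (4916 + √(2 + 320 + 50*(1/80))/2)*32825 = (4916 + √(2 + 320 + 5/8)/2)*32825 = (4916 + √(2581/8)/2)*32825 = (4916 + (√5162/4)/2)*32825 = (4916 + √5162/8)*32825 = 161367700 + 32825*√5162/8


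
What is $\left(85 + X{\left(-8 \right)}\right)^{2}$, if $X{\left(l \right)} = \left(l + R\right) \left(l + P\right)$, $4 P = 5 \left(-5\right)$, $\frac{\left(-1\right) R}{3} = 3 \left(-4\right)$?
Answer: $98596$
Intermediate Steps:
$R = 36$ ($R = - 3 \cdot 3 \left(-4\right) = \left(-3\right) \left(-12\right) = 36$)
$P = - \frac{25}{4}$ ($P = \frac{5 \left(-5\right)}{4} = \frac{1}{4} \left(-25\right) = - \frac{25}{4} \approx -6.25$)
$X{\left(l \right)} = \left(36 + l\right) \left(- \frac{25}{4} + l\right)$ ($X{\left(l \right)} = \left(l + 36\right) \left(l - \frac{25}{4}\right) = \left(36 + l\right) \left(- \frac{25}{4} + l\right)$)
$\left(85 + X{\left(-8 \right)}\right)^{2} = \left(85 + \left(-225 + \left(-8\right)^{2} + \frac{119}{4} \left(-8\right)\right)\right)^{2} = \left(85 - 399\right)^{2} = \left(-314\right)^{2} = 98596$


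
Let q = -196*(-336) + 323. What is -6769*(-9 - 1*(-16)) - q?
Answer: -113562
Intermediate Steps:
q = 66179 (q = 65856 + 323 = 66179)
-6769*(-9 - 1*(-16)) - q = -6769*(-9 - 1*(-16)) - 1*66179 = -6769*(-9 + 16) - 66179 = -6769*7 - 66179 = -47383 - 66179 = -113562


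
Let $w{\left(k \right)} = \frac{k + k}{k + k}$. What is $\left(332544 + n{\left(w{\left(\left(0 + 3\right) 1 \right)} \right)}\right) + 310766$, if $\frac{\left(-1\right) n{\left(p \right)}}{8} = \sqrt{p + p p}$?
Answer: $643310 - 8 \sqrt{2} \approx 6.433 \cdot 10^{5}$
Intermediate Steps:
$w{\left(k \right)} = 1$ ($w{\left(k \right)} = \frac{2 k}{2 k} = 2 k \frac{1}{2 k} = 1$)
$n{\left(p \right)} = - 8 \sqrt{p + p^{2}}$ ($n{\left(p \right)} = - 8 \sqrt{p + p p} = - 8 \sqrt{p + p^{2}}$)
$\left(332544 + n{\left(w{\left(\left(0 + 3\right) 1 \right)} \right)}\right) + 310766 = \left(332544 - 8 \sqrt{1 \left(1 + 1\right)}\right) + 310766 = \left(332544 - 8 \sqrt{1 \cdot 2}\right) + 310766 = \left(332544 - 8 \sqrt{2}\right) + 310766 = 643310 - 8 \sqrt{2}$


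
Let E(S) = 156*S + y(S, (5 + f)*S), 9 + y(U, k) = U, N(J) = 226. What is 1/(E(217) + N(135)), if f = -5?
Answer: 1/34286 ≈ 2.9166e-5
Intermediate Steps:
y(U, k) = -9 + U
E(S) = -9 + 157*S (E(S) = 156*S + (-9 + S) = -9 + 157*S)
1/(E(217) + N(135)) = 1/((-9 + 157*217) + 226) = 1/((-9 + 34069) + 226) = 1/(34060 + 226) = 1/34286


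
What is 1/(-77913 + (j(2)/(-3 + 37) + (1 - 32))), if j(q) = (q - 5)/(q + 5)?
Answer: -238/18550675 ≈ -1.2830e-5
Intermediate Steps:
j(q) = (-5 + q)/(5 + q)
1/(-77913 + (j(2)/(-3 + 37) + (1 - 32))) = 1/(-77913 + (((-5 + 2)/(5 + 2))/(-3 + 37) + (1 - 32))) = 1/(-77913 + ((-3/7)/34 - 31)) = 1/(-77913 + (((⅐)*(-3))/34 - 31)) = 1/(-77913 + ((1/34)*(-3/7) - 31)) = 1/(-77913 + (-3/238 - 31)) = 1/(-77913 - 7381/238) = 1/(-18550675/238) = -238/18550675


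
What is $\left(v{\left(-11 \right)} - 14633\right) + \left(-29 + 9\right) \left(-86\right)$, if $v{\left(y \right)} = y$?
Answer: $-12924$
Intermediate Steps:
$\left(v{\left(-11 \right)} - 14633\right) + \left(-29 + 9\right) \left(-86\right) = \left(-11 - 14633\right) + \left(-29 + 9\right) \left(-86\right) = -14644 - -1720 = -14644 + 1720 = -12924$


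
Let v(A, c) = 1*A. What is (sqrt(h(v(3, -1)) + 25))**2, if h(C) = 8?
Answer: 33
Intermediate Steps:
v(A, c) = A
(sqrt(h(v(3, -1)) + 25))**2 = (sqrt(8 + 25))**2 = (sqrt(33))**2 = 33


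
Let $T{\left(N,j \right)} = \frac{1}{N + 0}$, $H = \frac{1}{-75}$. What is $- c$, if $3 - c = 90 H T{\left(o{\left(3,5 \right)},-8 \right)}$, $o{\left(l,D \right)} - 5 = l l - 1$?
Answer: $- \frac{201}{65} \approx -3.0923$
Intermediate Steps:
$o{\left(l,D \right)} = 4 + l^{2}$ ($o{\left(l,D \right)} = 5 + \left(l l - 1\right) = 5 + \left(l^{2} - 1\right) = 5 + \left(-1 + l^{2}\right) = 4 + l^{2}$)
$H = - \frac{1}{75} \approx -0.013333$
$T{\left(N,j \right)} = \frac{1}{N}$
$c = \frac{201}{65}$ ($c = 3 - \frac{90 \left(- \frac{1}{75}\right)}{4 + 3^{2}} = 3 - - \frac{6}{5 \left(4 + 9\right)} = 3 - - \frac{6}{5 \cdot 13} = 3 - \left(- \frac{6}{5}\right) \frac{1}{13} = 3 - - \frac{6}{65} = 3 + \frac{6}{65} = \frac{201}{65} \approx 3.0923$)
$- c = \left(-1\right) \frac{201}{65} = - \frac{201}{65}$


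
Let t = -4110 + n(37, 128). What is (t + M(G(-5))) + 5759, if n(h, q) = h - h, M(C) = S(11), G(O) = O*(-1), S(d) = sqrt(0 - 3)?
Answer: 1649 + I*sqrt(3) ≈ 1649.0 + 1.732*I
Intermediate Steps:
S(d) = I*sqrt(3) (S(d) = sqrt(-3) = I*sqrt(3))
G(O) = -O
M(C) = I*sqrt(3)
n(h, q) = 0
t = -4110 (t = -4110 + 0 = -4110)
(t + M(G(-5))) + 5759 = (-4110 + I*sqrt(3)) + 5759 = 1649 + I*sqrt(3)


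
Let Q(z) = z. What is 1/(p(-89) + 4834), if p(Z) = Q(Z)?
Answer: 1/4745 ≈ 0.00021075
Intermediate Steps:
p(Z) = Z
1/(p(-89) + 4834) = 1/(-89 + 4834) = 1/4745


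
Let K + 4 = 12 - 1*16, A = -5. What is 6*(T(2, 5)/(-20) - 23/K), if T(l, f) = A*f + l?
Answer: 483/20 ≈ 24.150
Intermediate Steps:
T(l, f) = l - 5*f (T(l, f) = -5*f + l = l - 5*f)
K = -8 (K = -4 + (12 - 1*16) = -4 + (12 - 16) = -4 - 4 = -8)
6*(T(2, 5)/(-20) - 23/K) = 6*((2 - 5*5)/(-20) - 23/(-8)) = 6*((2 - 25)*(-1/20) - 23*(-1/8)) = 6*(-23*(-1/20) + 23/8) = 6*(23/20 + 23/8) = 6*(161/40) = 483/20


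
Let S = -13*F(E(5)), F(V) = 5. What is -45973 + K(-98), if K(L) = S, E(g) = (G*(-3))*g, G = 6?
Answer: -46038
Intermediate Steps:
E(g) = -18*g (E(g) = (6*(-3))*g = -18*g)
S = -65 (S = -13*5 = -65)
K(L) = -65
-45973 + K(-98) = -45973 - 65 = -46038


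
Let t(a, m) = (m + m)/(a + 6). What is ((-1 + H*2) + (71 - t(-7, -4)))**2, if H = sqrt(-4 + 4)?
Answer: 3844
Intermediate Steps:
t(a, m) = 2*m/(6 + a) (t(a, m) = (2*m)/(6 + a) = 2*m/(6 + a))
H = 0 (H = sqrt(0) = 0)
((-1 + H*2) + (71 - t(-7, -4)))**2 = ((-1 + 0*2) + (71 - 2*(-4)/(6 - 7)))**2 = ((-1 + 0) + (71 - 2*(-4)/(-1)))**2 = (-1 + (71 - 2*(-4)*(-1)))**2 = (-1 + (71 - 1*8))**2 = (-1 + (71 - 8))**2 = (-1 + 63)**2 = 62**2 = 3844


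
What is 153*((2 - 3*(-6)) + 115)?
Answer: 20655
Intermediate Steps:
153*((2 - 3*(-6)) + 115) = 153*((2 + 18) + 115) = 153*(20 + 115) = 153*135 = 20655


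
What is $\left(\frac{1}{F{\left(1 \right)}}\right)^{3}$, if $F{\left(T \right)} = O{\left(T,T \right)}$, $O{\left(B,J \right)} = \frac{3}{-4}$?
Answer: $- \frac{64}{27} \approx -2.3704$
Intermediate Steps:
$O{\left(B,J \right)} = - \frac{3}{4}$ ($O{\left(B,J \right)} = 3 \left(- \frac{1}{4}\right) = - \frac{3}{4}$)
$F{\left(T \right)} = - \frac{3}{4}$
$\left(\frac{1}{F{\left(1 \right)}}\right)^{3} = \left(\frac{1}{- \frac{3}{4}}\right)^{3} = \left(- \frac{4}{3}\right)^{3} = - \frac{64}{27}$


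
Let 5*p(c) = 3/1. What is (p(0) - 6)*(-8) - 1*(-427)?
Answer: 2351/5 ≈ 470.20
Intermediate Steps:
p(c) = ⅗ (p(c) = (3/1)/5 = (3*1)/5 = (⅕)*3 = ⅗)
(p(0) - 6)*(-8) - 1*(-427) = (⅗ - 6)*(-8) - 1*(-427) = -27/5*(-8) + 427 = 216/5 + 427 = 2351/5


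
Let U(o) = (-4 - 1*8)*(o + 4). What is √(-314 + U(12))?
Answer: I*√506 ≈ 22.494*I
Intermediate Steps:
U(o) = -48 - 12*o (U(o) = (-4 - 8)*(4 + o) = -12*(4 + o) = -48 - 12*o)
√(-314 + U(12)) = √(-314 + (-48 - 12*12)) = √(-314 + (-48 - 144)) = √(-314 - 192) = √(-506) = I*√506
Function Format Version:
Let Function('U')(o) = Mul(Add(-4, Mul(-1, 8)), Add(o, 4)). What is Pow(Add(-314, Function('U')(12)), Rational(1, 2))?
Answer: Mul(I, Pow(506, Rational(1, 2))) ≈ Mul(22.494, I)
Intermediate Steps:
Function('U')(o) = Add(-48, Mul(-12, o)) (Function('U')(o) = Mul(Add(-4, -8), Add(4, o)) = Mul(-12, Add(4, o)) = Add(-48, Mul(-12, o)))
Pow(Add(-314, Function('U')(12)), Rational(1, 2)) = Pow(Add(-314, Add(-48, Mul(-12, 12))), Rational(1, 2)) = Pow(Add(-314, Add(-48, -144)), Rational(1, 2)) = Pow(Add(-314, -192), Rational(1, 2)) = Pow(-506, Rational(1, 2)) = Mul(I, Pow(506, Rational(1, 2)))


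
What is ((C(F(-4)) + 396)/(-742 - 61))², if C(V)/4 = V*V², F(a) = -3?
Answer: 82944/644809 ≈ 0.12863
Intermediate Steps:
C(V) = 4*V³ (C(V) = 4*(V*V²) = 4*V³)
((C(F(-4)) + 396)/(-742 - 61))² = ((4*(-3)³ + 396)/(-742 - 61))² = ((4*(-27) + 396)/(-803))² = ((-108 + 396)*(-1/803))² = (288*(-1/803))² = (-288/803)² = 82944/644809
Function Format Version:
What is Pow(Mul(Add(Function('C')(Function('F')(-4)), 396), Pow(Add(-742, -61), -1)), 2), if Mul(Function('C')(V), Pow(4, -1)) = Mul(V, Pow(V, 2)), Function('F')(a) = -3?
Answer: Rational(82944, 644809) ≈ 0.12863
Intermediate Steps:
Function('C')(V) = Mul(4, Pow(V, 3)) (Function('C')(V) = Mul(4, Mul(V, Pow(V, 2))) = Mul(4, Pow(V, 3)))
Pow(Mul(Add(Function('C')(Function('F')(-4)), 396), Pow(Add(-742, -61), -1)), 2) = Pow(Mul(Add(Mul(4, Pow(-3, 3)), 396), Pow(Add(-742, -61), -1)), 2) = Pow(Mul(Add(Mul(4, -27), 396), Pow(-803, -1)), 2) = Pow(Mul(Add(-108, 396), Rational(-1, 803)), 2) = Pow(Mul(288, Rational(-1, 803)), 2) = Pow(Rational(-288, 803), 2) = Rational(82944, 644809)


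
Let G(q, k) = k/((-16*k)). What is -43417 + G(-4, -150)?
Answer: -694673/16 ≈ -43417.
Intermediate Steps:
G(q, k) = -1/16 (G(q, k) = k*(-1/(16*k)) = -1/16)
-43417 + G(-4, -150) = -43417 - 1/16 = -694673/16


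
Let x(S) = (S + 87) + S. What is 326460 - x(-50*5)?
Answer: 326873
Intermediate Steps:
x(S) = 87 + 2*S (x(S) = (87 + S) + S = 87 + 2*S)
326460 - x(-50*5) = 326460 - (87 + 2*(-50*5)) = 326460 - (87 + 2*(-250)) = 326460 - (87 - 500) = 326460 - 1*(-413) = 326460 + 413 = 326873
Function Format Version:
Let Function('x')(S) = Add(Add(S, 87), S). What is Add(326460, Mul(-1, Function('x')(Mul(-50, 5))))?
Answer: 326873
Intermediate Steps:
Function('x')(S) = Add(87, Mul(2, S)) (Function('x')(S) = Add(Add(87, S), S) = Add(87, Mul(2, S)))
Add(326460, Mul(-1, Function('x')(Mul(-50, 5)))) = Add(326460, Mul(-1, Add(87, Mul(2, Mul(-50, 5))))) = Add(326460, Mul(-1, Add(87, Mul(2, -250)))) = Add(326460, Mul(-1, Add(87, -500))) = Add(326460, Mul(-1, -413)) = Add(326460, 413) = 326873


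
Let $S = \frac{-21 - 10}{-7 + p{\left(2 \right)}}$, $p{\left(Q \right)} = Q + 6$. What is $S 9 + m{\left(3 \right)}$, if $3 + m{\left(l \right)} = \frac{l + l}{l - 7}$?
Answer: $- \frac{567}{2} \approx -283.5$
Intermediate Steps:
$p{\left(Q \right)} = 6 + Q$
$m{\left(l \right)} = -3 + \frac{2 l}{-7 + l}$ ($m{\left(l \right)} = -3 + \frac{l + l}{l - 7} = -3 + \frac{2 l}{-7 + l}$)
$S = -31$ ($S = \frac{-21 - 10}{-7 + \left(6 + 2\right)} = - \frac{31}{-7 + 8} = - \frac{31}{1} = \left(-31\right) 1 = -31$)
$S 9 + m{\left(3 \right)} = \left(-31\right) 9 + \frac{21 - 3}{-7 + 3} = -279 + \frac{21 - 3}{-4} = -279 - \frac{9}{2} = - \frac{567}{2}$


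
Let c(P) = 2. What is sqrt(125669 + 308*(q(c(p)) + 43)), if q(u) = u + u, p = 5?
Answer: sqrt(140145) ≈ 374.36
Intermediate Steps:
q(u) = 2*u
sqrt(125669 + 308*(q(c(p)) + 43)) = sqrt(125669 + 308*(2*2 + 43)) = sqrt(125669 + 308*(4 + 43)) = sqrt(125669 + 308*47) = sqrt(125669 + 14476) = sqrt(140145)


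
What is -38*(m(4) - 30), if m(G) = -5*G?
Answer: 1900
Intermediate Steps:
-38*(m(4) - 30) = -38*(-5*4 - 30) = -38*(-20 - 30) = -38*(-50) = 1900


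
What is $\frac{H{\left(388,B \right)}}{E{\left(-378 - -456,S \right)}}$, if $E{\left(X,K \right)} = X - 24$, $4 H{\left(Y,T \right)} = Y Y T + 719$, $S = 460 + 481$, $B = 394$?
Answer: $\frac{19771685}{72} \approx 2.7461 \cdot 10^{5}$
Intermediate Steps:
$S = 941$
$H{\left(Y,T \right)} = \frac{719}{4} + \frac{T Y^{2}}{4}$ ($H{\left(Y,T \right)} = \frac{Y Y T + 719}{4} = \frac{Y^{2} T + 719}{4} = \frac{T Y^{2} + 719}{4} = \frac{719 + T Y^{2}}{4} = \frac{719}{4} + \frac{T Y^{2}}{4}$)
$E{\left(X,K \right)} = -24 + X$ ($E{\left(X,K \right)} = X - 24 = -24 + X$)
$\frac{H{\left(388,B \right)}}{E{\left(-378 - -456,S \right)}} = \frac{\frac{719}{4} + \frac{1}{4} \cdot 394 \cdot 388^{2}}{-24 - -78} = \frac{\frac{719}{4} + \frac{1}{4} \cdot 394 \cdot 150544}{-24 + \left(-378 + 456\right)} = \frac{\frac{719}{4} + 14828584}{-24 + 78} = \frac{59315055}{4 \cdot 54} = \frac{59315055}{4} \cdot \frac{1}{54} = \frac{19771685}{72}$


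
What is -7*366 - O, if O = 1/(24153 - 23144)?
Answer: -2585059/1009 ≈ -2562.0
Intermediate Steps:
O = 1/1009 ≈ 0.00099108
-7*366 - O = -7*366 - 1*1/1009 = -2562 - 1/1009 = -2585059/1009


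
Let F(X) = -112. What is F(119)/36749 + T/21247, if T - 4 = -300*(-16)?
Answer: 174162532/780806003 ≈ 0.22305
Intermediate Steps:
T = 4804 (T = 4 - 300*(-16) = 4 + 4800 = 4804)
F(119)/36749 + T/21247 = -112/36749 + 4804/21247 = 174162532/780806003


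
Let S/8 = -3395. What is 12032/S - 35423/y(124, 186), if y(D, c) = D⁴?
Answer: -355698010589/802650571520 ≈ -0.44315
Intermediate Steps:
S = -27160 (S = 8*(-3395) = -27160)
12032/S - 35423/y(124, 186) = 12032/(-27160) - 35423/(124⁴) = 12032*(-1/27160) - 35423/236421376 = -1504/3395 - 35423*1/236421376 = -1504/3395 - 35423/236421376 = -355698010589/802650571520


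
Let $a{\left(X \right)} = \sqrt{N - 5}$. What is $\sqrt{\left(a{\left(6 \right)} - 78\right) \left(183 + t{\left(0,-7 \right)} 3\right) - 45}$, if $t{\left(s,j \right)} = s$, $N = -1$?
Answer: $\sqrt{-14319 + 183 i \sqrt{6}} \approx 1.873 + 119.68 i$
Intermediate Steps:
$a{\left(X \right)} = i \sqrt{6}$ ($a{\left(X \right)} = \sqrt{-1 - 5} = \sqrt{-6} = i \sqrt{6}$)
$\sqrt{\left(a{\left(6 \right)} - 78\right) \left(183 + t{\left(0,-7 \right)} 3\right) - 45} = \sqrt{\left(i \sqrt{6} - 78\right) \left(183 + 0 \cdot 3\right) - 45} = \sqrt{\left(-78 + i \sqrt{6}\right) \left(183 + 0\right) - 45} = \sqrt{\left(-78 + i \sqrt{6}\right) 183 - 45} = \sqrt{\left(-14274 + 183 i \sqrt{6}\right) - 45} = \sqrt{-14319 + 183 i \sqrt{6}}$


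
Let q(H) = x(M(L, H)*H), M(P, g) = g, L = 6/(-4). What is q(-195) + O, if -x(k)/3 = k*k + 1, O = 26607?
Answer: -4337675271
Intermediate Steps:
L = -3/2 (L = 6*(-¼) = -3/2 ≈ -1.5000)
x(k) = -3 - 3*k² (x(k) = -3*(k*k + 1) = -3*(k² + 1) = -3*(1 + k²) = -3 - 3*k²)
q(H) = -3 - 3*H⁴
q(-195) + O = (-3 - 3*(-195)⁴) + 26607 = (-3 - 3*1445900625) + 26607 = (-3 - 4337701875) + 26607 = -4337701878 + 26607 = -4337675271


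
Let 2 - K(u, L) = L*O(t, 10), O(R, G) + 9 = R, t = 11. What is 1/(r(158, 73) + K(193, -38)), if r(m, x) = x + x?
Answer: 1/224 ≈ 0.0044643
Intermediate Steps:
O(R, G) = -9 + R
K(u, L) = 2 - 2*L (K(u, L) = 2 - L*(-9 + 11) = 2 - L*2 = 2 - 2*L)
r(m, x) = 2*x
1/(r(158, 73) + K(193, -38)) = 1/(2*73 + (2 - 2*(-38))) = 1/(146 + (2 + 76)) = 1/(146 + 78) = 1/224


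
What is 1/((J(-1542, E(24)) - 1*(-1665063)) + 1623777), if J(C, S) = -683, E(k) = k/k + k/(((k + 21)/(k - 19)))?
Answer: 1/3288157 ≈ 3.0412e-7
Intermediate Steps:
E(k) = 1 + k*(-19 + k)/(21 + k) (E(k) = 1 + k/(((21 + k)/(-19 + k))) = 1 + k*((-19 + k)/(21 + k)) = 1 + k*(-19 + k)/(21 + k))
1/((J(-1542, E(24)) - 1*(-1665063)) + 1623777) = 1/((-683 - 1*(-1665063)) + 1623777) = 1/((-683 + 1665063) + 1623777) = 1/(1664380 + 1623777) = 1/3288157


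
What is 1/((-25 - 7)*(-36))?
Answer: 1/1152 ≈ 0.00086806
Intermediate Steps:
1/((-25 - 7)*(-36)) = 1/(-32*(-36)) = 1/1152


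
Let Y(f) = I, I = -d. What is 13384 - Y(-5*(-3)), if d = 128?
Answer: 13512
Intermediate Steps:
I = -128 (I = -1*128 = -128)
Y(f) = -128
13384 - Y(-5*(-3)) = 13384 - 1*(-128) = 13384 + 128 = 13512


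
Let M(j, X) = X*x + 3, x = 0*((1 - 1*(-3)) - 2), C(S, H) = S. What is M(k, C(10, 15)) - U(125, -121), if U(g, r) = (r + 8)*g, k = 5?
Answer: 14128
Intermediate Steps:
x = 0 (x = 0*((1 + 3) - 2) = 0*(4 - 2) = 0*2 = 0)
U(g, r) = g*(8 + r) (U(g, r) = (8 + r)*g = g*(8 + r))
M(j, X) = 3 (M(j, X) = X*0 + 3 = 0 + 3 = 3)
M(k, C(10, 15)) - U(125, -121) = 3 - 125*(8 - 121) = 3 - 125*(-113) = 3 - 1*(-14125) = 3 + 14125 = 14128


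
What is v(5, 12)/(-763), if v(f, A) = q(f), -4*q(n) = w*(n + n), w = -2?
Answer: -5/763 ≈ -0.0065531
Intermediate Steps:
q(n) = n (q(n) = -(-1)*(n + n)/2 = -(-1)*2*n/2 = -(-1)*n = n)
v(f, A) = f
v(5, 12)/(-763) = 5/(-763) = 5*(-1/763) = -5/763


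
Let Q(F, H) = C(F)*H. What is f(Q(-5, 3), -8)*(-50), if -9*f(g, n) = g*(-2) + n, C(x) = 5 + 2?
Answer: -2500/9 ≈ -277.78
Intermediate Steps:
C(x) = 7
Q(F, H) = 7*H
f(g, n) = -n/9 + 2*g/9 (f(g, n) = -(g*(-2) + n)/9 = -(-2*g + n)/9 = -(n - 2*g)/9 = -n/9 + 2*g/9)
f(Q(-5, 3), -8)*(-50) = (-1/9*(-8) + 2*(7*3)/9)*(-50) = (8/9 + (2/9)*21)*(-50) = (8/9 + 14/3)*(-50) = (50/9)*(-50) = -2500/9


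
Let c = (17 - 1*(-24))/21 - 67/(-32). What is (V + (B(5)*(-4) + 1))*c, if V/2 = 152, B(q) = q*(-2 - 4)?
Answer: 1155575/672 ≈ 1719.6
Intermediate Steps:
B(q) = -6*q (B(q) = q*(-6) = -6*q)
c = 2719/672 (c = (17 + 24)*(1/21) - 67*(-1/32) = 41*(1/21) + 67/32 = 41/21 + 67/32 = 2719/672 ≈ 4.0461)
V = 304 (V = 2*152 = 304)
(V + (B(5)*(-4) + 1))*c = (304 + (-6*5*(-4) + 1))*(2719/672) = (304 + (-30*(-4) + 1))*(2719/672) = (304 + (120 + 1))*(2719/672) = (304 + 121)*(2719/672) = 425*(2719/672) = 1155575/672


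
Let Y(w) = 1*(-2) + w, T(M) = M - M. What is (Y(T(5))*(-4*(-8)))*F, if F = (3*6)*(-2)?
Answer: 2304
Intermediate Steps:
T(M) = 0
Y(w) = -2 + w
F = -36 (F = 18*(-2) = -36)
(Y(T(5))*(-4*(-8)))*F = ((-2 + 0)*(-4*(-8)))*(-36) = -2*32*(-36) = -64*(-36) = 2304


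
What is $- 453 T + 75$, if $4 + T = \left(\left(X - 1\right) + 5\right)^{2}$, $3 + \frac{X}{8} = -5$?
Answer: $-1628913$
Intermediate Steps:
$X = -64$ ($X = -24 + 8 \left(-5\right) = -24 - 40 = -64$)
$T = 3596$ ($T = -4 + \left(\left(-64 - 1\right) + 5\right)^{2} = -4 + \left(-65 + 5\right)^{2} = -4 + \left(-60\right)^{2} = -4 + 3600 = 3596$)
$- 453 T + 75 = \left(-453\right) 3596 + 75 = -1628988 + 75 = -1628913$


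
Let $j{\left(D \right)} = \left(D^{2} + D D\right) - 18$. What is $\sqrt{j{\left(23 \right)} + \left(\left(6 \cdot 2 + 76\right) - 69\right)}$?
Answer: $\sqrt{1059} \approx 32.542$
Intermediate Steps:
$j{\left(D \right)} = -18 + 2 D^{2}$ ($j{\left(D \right)} = \left(D^{2} + D^{2}\right) - 18 = 2 D^{2} - 18 = -18 + 2 D^{2}$)
$\sqrt{j{\left(23 \right)} + \left(\left(6 \cdot 2 + 76\right) - 69\right)} = \sqrt{\left(-18 + 2 \cdot 23^{2}\right) + \left(\left(6 \cdot 2 + 76\right) - 69\right)} = \sqrt{\left(-18 + 2 \cdot 529\right) + \left(\left(12 + 76\right) - 69\right)} = \sqrt{\left(-18 + 1058\right) + \left(88 - 69\right)} = \sqrt{1040 + 19} = \sqrt{1059}$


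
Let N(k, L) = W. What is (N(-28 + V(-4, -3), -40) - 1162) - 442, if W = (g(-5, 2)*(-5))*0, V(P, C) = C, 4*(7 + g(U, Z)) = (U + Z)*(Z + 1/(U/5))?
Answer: -1604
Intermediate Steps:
g(U, Z) = -7 + (U + Z)*(Z + 5/U)/4 (g(U, Z) = -7 + ((U + Z)*(Z + 1/(U/5)))/4 = -7 + ((U + Z)*(Z + 5/U))/4 = -7 + (U + Z)*(Z + 5/U)/4)
W = 0 (W = (((¼)*(5*2 - 5*(-23 + 2² - 5*2))/(-5))*(-5))*0 = (((¼)*(-⅕)*(10 - 5*(-23 + 4 - 10)))*(-5))*0 = (((¼)*(-⅕)*(10 - 5*(-29)))*(-5))*0 = (((¼)*(-⅕)*(10 + 145))*(-5))*0 = (((¼)*(-⅕)*155)*(-5))*0 = -31/4*(-5)*0 = (155/4)*0 = 0)
N(k, L) = 0
(N(-28 + V(-4, -3), -40) - 1162) - 442 = (0 - 1162) - 442 = -1162 - 442 = -1604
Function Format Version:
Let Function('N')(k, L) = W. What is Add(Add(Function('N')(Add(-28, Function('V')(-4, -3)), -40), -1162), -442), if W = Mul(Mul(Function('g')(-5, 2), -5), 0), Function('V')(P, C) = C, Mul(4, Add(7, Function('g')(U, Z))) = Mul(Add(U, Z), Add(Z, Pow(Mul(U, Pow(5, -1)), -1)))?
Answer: -1604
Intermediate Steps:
Function('g')(U, Z) = Add(-7, Mul(Rational(1, 4), Add(U, Z), Add(Z, Mul(5, Pow(U, -1))))) (Function('g')(U, Z) = Add(-7, Mul(Rational(1, 4), Mul(Add(U, Z), Add(Z, Pow(Mul(U, Pow(5, -1)), -1))))) = Add(-7, Mul(Rational(1, 4), Mul(Add(U, Z), Add(Z, Pow(Mul(U, Rational(1, 5)), -1))))) = Add(-7, Mul(Rational(1, 4), Mul(Add(U, Z), Add(Z, Pow(Mul(Rational(1, 5), U), -1))))) = Add(-7, Mul(Rational(1, 4), Mul(Add(U, Z), Add(Z, Mul(5, Pow(U, -1)))))) = Add(-7, Mul(Rational(1, 4), Add(U, Z), Add(Z, Mul(5, Pow(U, -1))))))
W = 0 (W = Mul(Mul(Mul(Rational(1, 4), Pow(-5, -1), Add(Mul(5, 2), Mul(-5, Add(-23, Pow(2, 2), Mul(-5, 2))))), -5), 0) = Mul(Mul(Mul(Rational(1, 4), Rational(-1, 5), Add(10, Mul(-5, Add(-23, 4, -10)))), -5), 0) = Mul(Mul(Mul(Rational(1, 4), Rational(-1, 5), Add(10, Mul(-5, -29))), -5), 0) = Mul(Mul(Mul(Rational(1, 4), Rational(-1, 5), Add(10, 145)), -5), 0) = Mul(Mul(Mul(Rational(1, 4), Rational(-1, 5), 155), -5), 0) = Mul(Mul(Rational(-31, 4), -5), 0) = Mul(Rational(155, 4), 0) = 0)
Function('N')(k, L) = 0
Add(Add(Function('N')(Add(-28, Function('V')(-4, -3)), -40), -1162), -442) = Add(Add(0, -1162), -442) = Add(-1162, -442) = -1604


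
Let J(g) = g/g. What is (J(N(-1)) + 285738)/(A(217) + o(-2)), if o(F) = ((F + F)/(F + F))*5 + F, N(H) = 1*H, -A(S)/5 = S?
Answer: -285739/1082 ≈ -264.08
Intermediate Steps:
A(S) = -5*S
N(H) = H
J(g) = 1
o(F) = 5 + F (o(F) = ((2*F)/((2*F)))*5 + F = ((2*F)*(1/(2*F)))*5 + F = 1*5 + F = 5 + F)
(J(N(-1)) + 285738)/(A(217) + o(-2)) = (1 + 285738)/(-5*217 + (5 - 2)) = 285739/(-1085 + 3) = 285739/(-1082) = 285739*(-1/1082) = -285739/1082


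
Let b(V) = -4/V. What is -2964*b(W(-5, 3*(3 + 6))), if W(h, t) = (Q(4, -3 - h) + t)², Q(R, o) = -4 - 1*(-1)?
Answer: 247/12 ≈ 20.583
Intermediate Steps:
Q(R, o) = -3 (Q(R, o) = -4 + 1 = -3)
W(h, t) = (-3 + t)²
-2964*b(W(-5, 3*(3 + 6))) = -2964*(-4/(-3 + 3*(3 + 6))²) = -2964*(-4/(-3 + 3*9)²) = -2964*(-4/(-3 + 27)²) = -2964*(-4/(24²)) = -2964*(-4/576) = -2964*(-4*1/576) = -2964*(-1)/144 = -156*(-19/144) = 247/12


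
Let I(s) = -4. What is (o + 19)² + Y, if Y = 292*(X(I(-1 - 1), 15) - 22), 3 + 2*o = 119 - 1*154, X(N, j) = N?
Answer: -7592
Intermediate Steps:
o = -19 (o = -3/2 + (119 - 1*154)/2 = -3/2 + (119 - 154)/2 = -3/2 + (½)*(-35) = -3/2 - 35/2 = -19)
Y = -7592 (Y = 292*(-4 - 22) = 292*(-26) = -7592)
(o + 19)² + Y = (-19 + 19)² - 7592 = 0² - 7592 = 0 - 7592 = -7592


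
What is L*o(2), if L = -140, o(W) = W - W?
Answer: 0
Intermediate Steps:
o(W) = 0
L*o(2) = -140*0 = 0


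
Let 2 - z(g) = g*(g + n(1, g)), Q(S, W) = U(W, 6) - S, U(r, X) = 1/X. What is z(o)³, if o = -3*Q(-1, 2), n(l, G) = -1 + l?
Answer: -68921/64 ≈ -1076.9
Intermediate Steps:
Q(S, W) = ⅙ - S (Q(S, W) = 1/6 - S = ⅙ - S)
o = -7/2 (o = -3*(⅙ - 1*(-1)) = -3*(⅙ + 1) = -3*7/6 = -7/2 ≈ -3.5000)
z(g) = 2 - g² (z(g) = 2 - g*(g + (-1 + 1)) = 2 - g*(g + 0) = 2 - g*g = 2 - g²)
z(o)³ = (2 - (-7/2)²)³ = (2 - 1*49/4)³ = (2 - 49/4)³ = (-41/4)³ = -68921/64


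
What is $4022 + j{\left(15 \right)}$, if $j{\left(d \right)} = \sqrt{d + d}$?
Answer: $4022 + \sqrt{30} \approx 4027.5$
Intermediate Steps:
$j{\left(d \right)} = \sqrt{2} \sqrt{d}$ ($j{\left(d \right)} = \sqrt{2 d} = \sqrt{2} \sqrt{d}$)
$4022 + j{\left(15 \right)} = 4022 + \sqrt{2} \sqrt{15} = 4022 + \sqrt{30}$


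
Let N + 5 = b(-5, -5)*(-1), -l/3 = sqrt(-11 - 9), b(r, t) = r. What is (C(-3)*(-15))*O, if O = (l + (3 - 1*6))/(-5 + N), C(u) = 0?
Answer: 0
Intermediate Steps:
l = -6*I*sqrt(5) (l = -3*sqrt(-11 - 9) = -6*I*sqrt(5) ≈ -13.416*I)
N = 0 (N = -5 - 5*(-1) = -5 + 5 = 0)
O = 3/5 + 6*I*sqrt(5)/5 (O = (-6*I*sqrt(5) + (3 - 1*6))/(-5 + 0) = (-6*I*sqrt(5) + (3 - 6))/(-5) = (-6*I*sqrt(5) - 3)*(-1/5) = (-3 - 6*I*sqrt(5))*(-1/5) = 3/5 + 6*I*sqrt(5)/5 ≈ 0.6 + 2.6833*I)
(C(-3)*(-15))*O = (0*(-15))*(3/5 + 6*I*sqrt(5)/5) = 0*(3/5 + 6*I*sqrt(5)/5) = 0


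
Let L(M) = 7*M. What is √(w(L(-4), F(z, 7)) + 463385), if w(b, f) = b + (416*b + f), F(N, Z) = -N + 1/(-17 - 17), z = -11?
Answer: √522188286/34 ≈ 672.10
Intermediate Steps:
F(N, Z) = -1/34 - N (F(N, Z) = -N + 1/(-34) = -N - 1/34 = -1/34 - N)
w(b, f) = f + 417*b (w(b, f) = b + (f + 416*b) = f + 417*b)
√(w(L(-4), F(z, 7)) + 463385) = √(((-1/34 - 1*(-11)) + 417*(7*(-4))) + 463385) = √(((-1/34 + 11) + 417*(-28)) + 463385) = √((373/34 - 11676) + 463385) = √(-396611/34 + 463385) = √(15358479/34) = √522188286/34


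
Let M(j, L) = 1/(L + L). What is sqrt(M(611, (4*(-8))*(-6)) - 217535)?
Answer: 11*I*sqrt(4142154)/48 ≈ 466.41*I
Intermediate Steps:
M(j, L) = 1/(2*L)
sqrt(M(611, (4*(-8))*(-6)) - 217535) = sqrt(1/(2*(((4*(-8))*(-6)))) - 217535) = sqrt(1/(2*((-32*(-6)))) - 217535) = sqrt((1/2)/192 - 217535) = sqrt((1/2)*(1/192) - 217535) = sqrt(1/384 - 217535) = sqrt(-83533439/384) = 11*I*sqrt(4142154)/48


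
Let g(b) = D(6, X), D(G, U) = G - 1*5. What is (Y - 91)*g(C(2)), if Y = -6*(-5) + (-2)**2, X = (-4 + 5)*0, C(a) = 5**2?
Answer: -57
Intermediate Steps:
C(a) = 25
X = 0 (X = 1*0 = 0)
D(G, U) = -5 + G (D(G, U) = G - 5 = -5 + G)
Y = 34 (Y = 30 + 4 = 34)
g(b) = 1 (g(b) = -5 + 6 = 1)
(Y - 91)*g(C(2)) = (34 - 91)*1 = -57*1 = -57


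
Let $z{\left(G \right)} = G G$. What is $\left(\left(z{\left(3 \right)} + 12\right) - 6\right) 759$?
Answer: $11385$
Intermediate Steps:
$z{\left(G \right)} = G^{2}$
$\left(\left(z{\left(3 \right)} + 12\right) - 6\right) 759 = \left(\left(3^{2} + 12\right) - 6\right) 759 = \left(\left(9 + 12\right) - 6\right) 759 = \left(21 - 6\right) 759 = 15 \cdot 759 = 11385$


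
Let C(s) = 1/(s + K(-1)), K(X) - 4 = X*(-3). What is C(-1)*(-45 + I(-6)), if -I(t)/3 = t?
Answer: -9/2 ≈ -4.5000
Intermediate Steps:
K(X) = 4 - 3*X (K(X) = 4 + X*(-3) = 4 - 3*X)
I(t) = -3*t
C(s) = 1/(7 + s) (C(s) = 1/(s + (4 - 3*(-1))) = 1/(s + (4 + 3)) = 1/(s + 7) = 1/(7 + s))
C(-1)*(-45 + I(-6)) = (-45 - 3*(-6))/(7 - 1) = (-45 + 18)/6 = (⅙)*(-27) = -9/2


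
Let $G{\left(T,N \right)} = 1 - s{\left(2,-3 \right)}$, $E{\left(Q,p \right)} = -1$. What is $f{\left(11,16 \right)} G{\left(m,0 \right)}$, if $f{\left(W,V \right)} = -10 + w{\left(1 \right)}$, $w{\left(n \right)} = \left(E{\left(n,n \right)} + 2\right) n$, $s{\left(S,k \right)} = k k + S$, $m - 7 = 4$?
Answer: $90$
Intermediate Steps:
$m = 11$ ($m = 7 + 4 = 11$)
$s{\left(S,k \right)} = S + k^{2}$ ($s{\left(S,k \right)} = k^{2} + S = S + k^{2}$)
$G{\left(T,N \right)} = -10$ ($G{\left(T,N \right)} = 1 - \left(2 + \left(-3\right)^{2}\right) = 1 - \left(2 + 9\right) = 1 - 11 = -10$)
$w{\left(n \right)} = n$ ($w{\left(n \right)} = \left(-1 + 2\right) n = 1 n = n$)
$f{\left(W,V \right)} = -9$ ($f{\left(W,V \right)} = -10 + 1 = -9$)
$f{\left(11,16 \right)} G{\left(m,0 \right)} = \left(-9\right) \left(-10\right) = 90$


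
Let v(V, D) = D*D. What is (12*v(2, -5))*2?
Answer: 600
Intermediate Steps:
v(V, D) = D²
(12*v(2, -5))*2 = (12*(-5)²)*2 = (12*25)*2 = 300*2 = 600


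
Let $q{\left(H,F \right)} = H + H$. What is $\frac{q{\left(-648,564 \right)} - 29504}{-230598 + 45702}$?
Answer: $\frac{1925}{11556} \approx 0.16658$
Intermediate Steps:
$q{\left(H,F \right)} = 2 H$
$\frac{q{\left(-648,564 \right)} - 29504}{-230598 + 45702} = \frac{2 \left(-648\right) - 29504}{-230598 + 45702} = \frac{-1296 - 29504}{-184896} = \left(-30800\right) \left(- \frac{1}{184896}\right) = \frac{1925}{11556}$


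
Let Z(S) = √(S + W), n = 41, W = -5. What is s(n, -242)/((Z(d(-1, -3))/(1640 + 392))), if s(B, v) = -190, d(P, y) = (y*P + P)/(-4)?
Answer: 386080*I*√22/11 ≈ 1.6463e+5*I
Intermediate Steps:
d(P, y) = -P/4 - P*y/4 (d(P, y) = (P*y + P)*(-¼) = (P + P*y)*(-¼) = -P/4 - P*y/4)
Z(S) = √(-5 + S) (Z(S) = √(S - 5) = √(-5 + S))
s(n, -242)/((Z(d(-1, -3))/(1640 + 392))) = -190*(1640 + 392)/√(-5 - ¼*(-1)*(1 - 3)) = -190*2032/√(-5 - ¼*(-1)*(-2)) = -190*2032/√(-5 - ½) = -190*(-2032*I*√22/11) = -(-386080)*I*√22/11 = 386080*I*√22/11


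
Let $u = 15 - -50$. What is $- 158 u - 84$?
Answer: $-10354$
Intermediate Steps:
$u = 65$ ($u = 15 + 50 = 65$)
$- 158 u - 84 = \left(-158\right) 65 - 84 = -10270 - 84 = -10354$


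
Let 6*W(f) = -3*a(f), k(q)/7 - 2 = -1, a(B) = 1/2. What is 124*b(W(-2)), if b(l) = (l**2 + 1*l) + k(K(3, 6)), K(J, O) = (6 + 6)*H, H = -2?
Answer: 3379/4 ≈ 844.75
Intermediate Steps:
K(J, O) = -24 (K(J, O) = (6 + 6)*(-2) = 12*(-2) = -24)
a(B) = 1/2
k(q) = 7 (k(q) = 14 + 7*(-1) = 14 - 7 = 7)
W(f) = -1/4 (W(f) = (-3*1/2)/6 = (1/6)*(-3/2) = -1/4)
b(l) = 7 + l + l**2 (b(l) = (l**2 + 1*l) + 7 = (l**2 + l) + 7 = (l + l**2) + 7 = 7 + l + l**2)
124*b(W(-2)) = 124*(7 - 1/4 + (-1/4)**2) = 124*(7 - 1/4 + 1/16) = 124*(109/16) = 3379/4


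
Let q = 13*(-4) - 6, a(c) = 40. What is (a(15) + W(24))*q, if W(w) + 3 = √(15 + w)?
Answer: -2146 - 58*√39 ≈ -2508.2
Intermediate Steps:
W(w) = -3 + √(15 + w)
q = -58 (q = -52 - 6 = -58)
(a(15) + W(24))*q = (40 + (-3 + √(15 + 24)))*(-58) = (40 + (-3 + √39))*(-58) = (37 + √39)*(-58) = -2146 - 58*√39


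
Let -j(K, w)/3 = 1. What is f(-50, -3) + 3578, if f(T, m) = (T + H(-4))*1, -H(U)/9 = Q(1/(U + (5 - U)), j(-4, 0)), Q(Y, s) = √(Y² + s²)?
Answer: 3528 - 9*√226/5 ≈ 3500.9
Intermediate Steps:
j(K, w) = -3 (j(K, w) = -3*1 = -3)
H(U) = -9*√226/5 (H(U) = -9*√((1/(U + (5 - U)))² + (-3)²) = -9*√((1/5)² + 9) = -9*√((⅕)² + 9) = -9*√(1/25 + 9) = -9*√226/5)
f(T, m) = T - 9*√226/5 (f(T, m) = (T - 9*√226/5)*1 = T - 9*√226/5)
f(-50, -3) + 3578 = (-50 - 9*√226/5) + 3578 = 3528 - 9*√226/5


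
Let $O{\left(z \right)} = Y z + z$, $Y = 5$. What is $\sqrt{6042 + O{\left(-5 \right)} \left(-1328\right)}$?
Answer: $3 \sqrt{5098} \approx 214.2$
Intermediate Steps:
$O{\left(z \right)} = 6 z$ ($O{\left(z \right)} = 5 z + z = 6 z$)
$\sqrt{6042 + O{\left(-5 \right)} \left(-1328\right)} = \sqrt{6042 + 6 \left(-5\right) \left(-1328\right)} = \sqrt{6042 - -39840} = \sqrt{6042 + 39840} = \sqrt{45882} = 3 \sqrt{5098}$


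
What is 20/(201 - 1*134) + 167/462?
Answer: 20429/30954 ≈ 0.65998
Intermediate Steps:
20/(201 - 1*134) + 167/462 = 20/(201 - 134) + 167*(1/462) = 20/67 + 167/462 = 20429/30954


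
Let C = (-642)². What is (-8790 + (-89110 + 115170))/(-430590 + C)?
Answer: -8635/9213 ≈ -0.93726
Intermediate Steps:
C = 412164
(-8790 + (-89110 + 115170))/(-430590 + C) = (-8790 + (-89110 + 115170))/(-430590 + 412164) = (-8790 + 26060)/(-18426) = 17270*(-1/18426) = -8635/9213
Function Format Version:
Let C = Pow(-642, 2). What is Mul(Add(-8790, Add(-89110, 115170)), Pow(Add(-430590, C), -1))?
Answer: Rational(-8635, 9213) ≈ -0.93726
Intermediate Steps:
C = 412164
Mul(Add(-8790, Add(-89110, 115170)), Pow(Add(-430590, C), -1)) = Mul(Add(-8790, Add(-89110, 115170)), Pow(Add(-430590, 412164), -1)) = Mul(Add(-8790, 26060), Pow(-18426, -1)) = Mul(17270, Rational(-1, 18426)) = Rational(-8635, 9213)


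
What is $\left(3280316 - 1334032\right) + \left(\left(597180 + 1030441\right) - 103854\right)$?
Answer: $3470051$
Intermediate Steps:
$\left(3280316 - 1334032\right) + \left(\left(597180 + 1030441\right) - 103854\right) = 1946284 + \left(1627621 - 103854\right) = 1946284 + 1523767 = 3470051$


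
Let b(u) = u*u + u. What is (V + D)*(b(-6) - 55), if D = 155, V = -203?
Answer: 1200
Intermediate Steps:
b(u) = u + u² (b(u) = u² + u = u + u²)
(V + D)*(b(-6) - 55) = (-203 + 155)*(-6*(1 - 6) - 55) = -48*(-6*(-5) - 55) = -48*(30 - 55) = -48*(-25) = 1200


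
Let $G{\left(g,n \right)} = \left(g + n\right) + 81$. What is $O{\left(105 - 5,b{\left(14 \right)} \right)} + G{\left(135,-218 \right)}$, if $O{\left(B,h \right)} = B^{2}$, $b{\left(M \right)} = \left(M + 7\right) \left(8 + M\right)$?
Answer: $9998$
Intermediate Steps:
$b{\left(M \right)} = \left(7 + M\right) \left(8 + M\right)$
$G{\left(g,n \right)} = 81 + g + n$
$O{\left(105 - 5,b{\left(14 \right)} \right)} + G{\left(135,-218 \right)} = \left(105 - 5\right)^{2} + \left(81 + 135 - 218\right) = \left(105 - 5\right)^{2} - 2 = 100^{2} - 2 = 10000 - 2 = 9998$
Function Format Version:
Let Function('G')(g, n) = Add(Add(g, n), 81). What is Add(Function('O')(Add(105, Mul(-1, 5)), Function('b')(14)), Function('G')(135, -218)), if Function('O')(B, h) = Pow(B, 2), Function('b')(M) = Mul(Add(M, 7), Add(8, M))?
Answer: 9998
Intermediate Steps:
Function('b')(M) = Mul(Add(7, M), Add(8, M))
Function('G')(g, n) = Add(81, g, n)
Add(Function('O')(Add(105, Mul(-1, 5)), Function('b')(14)), Function('G')(135, -218)) = Add(Pow(Add(105, Mul(-1, 5)), 2), Add(81, 135, -218)) = Add(Pow(Add(105, -5), 2), -2) = Add(Pow(100, 2), -2) = Add(10000, -2) = 9998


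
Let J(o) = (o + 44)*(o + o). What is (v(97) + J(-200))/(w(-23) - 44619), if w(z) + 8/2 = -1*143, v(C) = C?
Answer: -62497/44766 ≈ -1.3961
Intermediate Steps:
w(z) = -147 (w(z) = -4 - 1*143 = -4 - 143 = -147)
J(o) = 2*o*(44 + o) (J(o) = (44 + o)*(2*o) = 2*o*(44 + o))
(v(97) + J(-200))/(w(-23) - 44619) = (97 + 2*(-200)*(44 - 200))/(-147 - 44619) = (97 + 2*(-200)*(-156))/(-44766) = (97 + 62400)*(-1/44766) = 62497*(-1/44766) = -62497/44766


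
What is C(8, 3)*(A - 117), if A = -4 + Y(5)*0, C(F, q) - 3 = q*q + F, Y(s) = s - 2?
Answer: -2420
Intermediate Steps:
Y(s) = -2 + s
C(F, q) = 3 + F + q² (C(F, q) = 3 + (q*q + F) = 3 + (q² + F) = 3 + (F + q²) = 3 + F + q²)
A = -4 (A = -4 + (-2 + 5)*0 = -4 + 3*0 = -4 + 0 = -4)
C(8, 3)*(A - 117) = (3 + 8 + 3²)*(-4 - 117) = (3 + 8 + 9)*(-121) = 20*(-121) = -2420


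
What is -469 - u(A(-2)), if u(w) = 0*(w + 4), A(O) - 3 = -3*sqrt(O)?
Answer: -469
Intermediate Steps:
A(O) = 3 - 3*sqrt(O)
u(w) = 0 (u(w) = 0*(4 + w) = 0)
-469 - u(A(-2)) = -469 - 1*0 = -469 + 0 = -469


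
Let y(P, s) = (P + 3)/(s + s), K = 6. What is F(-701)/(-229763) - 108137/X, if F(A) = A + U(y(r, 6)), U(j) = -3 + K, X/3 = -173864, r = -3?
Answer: 25209952747/119842542696 ≈ 0.21036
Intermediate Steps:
y(P, s) = (3 + P)/(2*s) (y(P, s) = (3 + P)/((2*s)) = (3 + P)*(1/(2*s)) = (3 + P)/(2*s))
X = -521592 (X = 3*(-173864) = -521592)
U(j) = 3 (U(j) = -3 + 6 = 3)
F(A) = 3 + A (F(A) = A + 3 = 3 + A)
F(-701)/(-229763) - 108137/X = (3 - 701)/(-229763) - 108137/(-521592) = -698*(-1/229763) - 108137*(-1/521592) = 698/229763 + 108137/521592 = 25209952747/119842542696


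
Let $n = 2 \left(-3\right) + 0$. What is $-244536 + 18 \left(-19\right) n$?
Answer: $-242484$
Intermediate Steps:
$n = -6$ ($n = -6 + 0 = -6$)
$-244536 + 18 \left(-19\right) n = -244536 + 18 \left(-19\right) \left(-6\right) = -244536 - -2052 = -244536 + 2052 = -242484$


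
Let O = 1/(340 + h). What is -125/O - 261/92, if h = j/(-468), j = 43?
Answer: -114344228/2691 ≈ -42491.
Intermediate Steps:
h = -43/468 (h = 43/(-468) = 43*(-1/468) = -43/468 ≈ -0.091880)
O = 468/159077 (O = 1/(340 - 43/468) = 1/(159077/468) = 468/159077 ≈ 0.0029420)
-125/O - 261/92 = -125/468/159077 - 261/92 = -125*159077/468 - 261*1/92 = -19884625/468 - 261/92 = -114344228/2691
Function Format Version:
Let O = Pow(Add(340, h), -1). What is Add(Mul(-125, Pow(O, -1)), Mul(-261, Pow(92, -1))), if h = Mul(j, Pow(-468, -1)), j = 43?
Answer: Rational(-114344228, 2691) ≈ -42491.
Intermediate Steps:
h = Rational(-43, 468) (h = Mul(43, Pow(-468, -1)) = Mul(43, Rational(-1, 468)) = Rational(-43, 468) ≈ -0.091880)
O = Rational(468, 159077) (O = Pow(Add(340, Rational(-43, 468)), -1) = Pow(Rational(159077, 468), -1) = Rational(468, 159077) ≈ 0.0029420)
Add(Mul(-125, Pow(O, -1)), Mul(-261, Pow(92, -1))) = Add(Mul(-125, Pow(Rational(468, 159077), -1)), Mul(-261, Pow(92, -1))) = Add(Mul(-125, Rational(159077, 468)), Mul(-261, Rational(1, 92))) = Add(Rational(-19884625, 468), Rational(-261, 92)) = Rational(-114344228, 2691)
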